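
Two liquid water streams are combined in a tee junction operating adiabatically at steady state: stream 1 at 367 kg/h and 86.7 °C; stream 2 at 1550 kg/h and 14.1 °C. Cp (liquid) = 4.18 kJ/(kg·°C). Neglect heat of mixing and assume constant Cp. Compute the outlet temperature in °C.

T_out = 28.0 °C

Adiabatic, steady state ⇒ Σ ṁᵢCp,ᵢ(T_out − Tᵢ) = 0
T_out = Σ ṁᵢCp,ᵢTᵢ / Σ ṁᵢCp,ᵢ
      = 224360 / 8013.1 = 27.999 °C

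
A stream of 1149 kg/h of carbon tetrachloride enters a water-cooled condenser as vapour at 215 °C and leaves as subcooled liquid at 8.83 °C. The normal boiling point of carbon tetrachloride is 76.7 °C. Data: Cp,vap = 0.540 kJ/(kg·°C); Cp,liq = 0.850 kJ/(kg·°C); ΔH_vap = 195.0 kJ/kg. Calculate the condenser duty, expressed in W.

Q_c = 104000 W

vapour 215→76.7 °C: -74.682 kJ/kg
condensation at 76.7 °C: -195 kJ/kg
liquid 76.7→8.83 °C: -57.69 kJ/kg
Δh = -74.682 + -195 + -57.69 = -327.37 kJ/kg
Q = ṁ·Δh = 1149 kg/h × -327.37 kJ/kg = -376150 kJ/h
|Q| = 104.49 kW = 104490 W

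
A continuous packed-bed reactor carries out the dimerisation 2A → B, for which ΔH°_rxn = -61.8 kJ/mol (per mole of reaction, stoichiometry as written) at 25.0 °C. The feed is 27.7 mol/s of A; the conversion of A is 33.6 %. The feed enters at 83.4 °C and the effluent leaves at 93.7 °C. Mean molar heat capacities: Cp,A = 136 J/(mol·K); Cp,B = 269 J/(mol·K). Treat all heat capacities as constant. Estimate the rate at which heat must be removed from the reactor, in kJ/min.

Q_out = 15000 kJ/min

Extent of reaction ξ = 0.336 × 27.7 / 2 = 4.6536 mol/s
Reaction term: ξ·ΔH°_rxn = 4.6536 × -61.8 = -287.59 kJ/s
Sensible, feed 83.4→25 °C: -220 kJ/s
Outlet flows (mol/s): A 18.393, B 4.6536
Sensible, products 25→93.7 °C: 257.85 kJ/s
Q = ΔH = -249.75 kJ/s = -249.75 kW
Heat removed = 14985 kJ/min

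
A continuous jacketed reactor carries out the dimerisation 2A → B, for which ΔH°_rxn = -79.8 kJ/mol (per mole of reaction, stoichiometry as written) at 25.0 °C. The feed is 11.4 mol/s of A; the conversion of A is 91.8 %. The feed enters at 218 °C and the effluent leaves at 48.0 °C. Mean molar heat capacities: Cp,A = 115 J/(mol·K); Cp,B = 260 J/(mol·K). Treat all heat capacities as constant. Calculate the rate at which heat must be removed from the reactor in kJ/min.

Q_out = 38200 kJ/min

Extent of reaction ξ = 0.918 × 11.4 / 2 = 5.2326 mol/s
Reaction term: ξ·ΔH°_rxn = 5.2326 × -79.8 = -417.56 kJ/s
Sensible, feed 218→25 °C: -253.02 kJ/s
Outlet flows (mol/s): A 0.9348, B 5.2326
Sensible, products 25→48.0 °C: 33.763 kJ/s
Q = ΔH = -636.82 kJ/s = -636.82 kW
Heat removed = 38209 kJ/min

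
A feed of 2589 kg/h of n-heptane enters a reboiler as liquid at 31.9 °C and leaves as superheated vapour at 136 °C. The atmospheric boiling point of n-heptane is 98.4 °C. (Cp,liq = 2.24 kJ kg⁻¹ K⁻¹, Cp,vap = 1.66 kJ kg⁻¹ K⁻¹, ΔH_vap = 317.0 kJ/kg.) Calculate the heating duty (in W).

Q = 380000 W

liquid 31.9→98.4 °C: 148.96 kJ/kg
vaporisation at 98.4 °C: 317 kJ/kg
vapour 98.4→136 °C: 62.416 kJ/kg
Δh = 148.96 + 317 + 62.416 = 528.38 kJ/kg
Q = ṁ·Δh = 2589 kg/h × 528.38 kJ/kg = 1.368e+06 kJ/h
|Q| = 379.99 kW = 379990 W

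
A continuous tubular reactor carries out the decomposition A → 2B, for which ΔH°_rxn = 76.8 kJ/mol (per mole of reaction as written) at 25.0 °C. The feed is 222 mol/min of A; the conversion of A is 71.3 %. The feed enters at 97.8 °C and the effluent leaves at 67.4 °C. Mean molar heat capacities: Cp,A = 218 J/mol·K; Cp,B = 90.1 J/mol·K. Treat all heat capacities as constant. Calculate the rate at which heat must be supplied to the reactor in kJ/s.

Extent of reaction ξ = 0.713 × 222 = 158.29 mol/min
Reaction term: ξ·ΔH°_rxn = 158.29 × 76.8 = 12156 kJ/min
Sensible, feed 97.8→25 °C: -3523.2 kJ/min
Outlet flows (mol/min): A 63.714, B 316.57
Sensible, products 25→67.4 °C: 1798.3 kJ/min
Q = ΔH = 10431 kJ/min = 173.86 kW
Heat supplied = 173.86 kJ/s

Q_in = 174 kJ/s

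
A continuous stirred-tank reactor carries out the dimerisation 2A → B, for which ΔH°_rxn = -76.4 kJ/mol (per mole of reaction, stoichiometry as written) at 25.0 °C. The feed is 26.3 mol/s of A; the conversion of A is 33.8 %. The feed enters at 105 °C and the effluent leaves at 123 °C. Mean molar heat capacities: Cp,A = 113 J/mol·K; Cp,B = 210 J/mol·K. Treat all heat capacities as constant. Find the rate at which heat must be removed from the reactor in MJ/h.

Q_out = 1050 MJ/h

Extent of reaction ξ = 0.338 × 26.3 / 2 = 4.4447 mol/s
Reaction term: ξ·ΔH°_rxn = 4.4447 × -76.4 = -339.58 kJ/s
Sensible, feed 105→25 °C: -237.75 kJ/s
Outlet flows (mol/s): A 17.411, B 4.4447
Sensible, products 25→123 °C: 284.28 kJ/s
Q = ΔH = -293.05 kJ/s = -293.05 kW
Heat removed = 1055 MJ/h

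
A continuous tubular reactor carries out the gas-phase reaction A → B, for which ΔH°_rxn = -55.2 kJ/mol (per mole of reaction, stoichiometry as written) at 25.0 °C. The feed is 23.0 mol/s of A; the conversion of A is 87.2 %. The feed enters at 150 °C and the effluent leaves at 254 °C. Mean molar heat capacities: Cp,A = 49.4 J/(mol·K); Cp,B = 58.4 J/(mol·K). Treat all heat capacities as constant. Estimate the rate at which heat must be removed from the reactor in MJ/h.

Q_out = 3410 MJ/h

Extent of reaction ξ = 0.872 × 23.0 = 20.056 mol/s
Reaction term: ξ·ΔH°_rxn = 20.056 × -55.2 = -1107.1 kJ/s
Sensible, feed 150→25 °C: -142.03 kJ/s
Outlet flows (mol/s): A 2.944, B 20.056
Sensible, products 25→254 °C: 301.53 kJ/s
Q = ΔH = -947.59 kJ/s = -947.59 kW
Heat removed = 3411.3 MJ/h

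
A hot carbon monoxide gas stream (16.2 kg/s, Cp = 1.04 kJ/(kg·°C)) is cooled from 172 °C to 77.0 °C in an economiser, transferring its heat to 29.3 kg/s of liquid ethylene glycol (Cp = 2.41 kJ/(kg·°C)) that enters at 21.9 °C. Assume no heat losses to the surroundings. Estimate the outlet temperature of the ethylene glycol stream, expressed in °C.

T_c,out = 44.6 °C

Heat released by hot stream: Q = 16.2 × 1.04 × (172 − 77.0) = 1600.6 kJ/s
Energy balance on cold side (adiabatic exchanger): Q = ṁ_c·Cp_c·(T_c,out − T_c,in)
T_c,out = 21.9 + 1600.6/(29.3 × 2.41) = 44.567 °C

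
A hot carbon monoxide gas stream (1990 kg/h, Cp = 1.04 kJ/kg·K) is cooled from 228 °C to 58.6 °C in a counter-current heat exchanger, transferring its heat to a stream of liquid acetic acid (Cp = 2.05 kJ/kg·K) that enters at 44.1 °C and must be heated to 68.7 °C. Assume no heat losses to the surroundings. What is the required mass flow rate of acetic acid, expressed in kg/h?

Heat released by hot stream: Q = 1990 × 1.04 × (228 − 58.6) = 350590 kJ/h
Energy balance on cold side (adiabatic exchanger): Q = ṁ_c·Cp_c·(T_c,out − T_c,in)
ṁ_c = 350590 / [2.05 × (68.7 − 44.1)] = 6952 kg/h

ṁ_c = 6950 kg/h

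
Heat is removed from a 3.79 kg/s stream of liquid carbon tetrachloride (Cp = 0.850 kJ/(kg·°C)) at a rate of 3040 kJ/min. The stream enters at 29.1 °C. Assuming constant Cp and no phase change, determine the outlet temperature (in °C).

T_out = 13.4 °C

Q = 3040 kJ/min = 50.667 kJ/s
ΔT = Q/(ṁ·Cp) = 50.667/(3.79×0.850) = 15.728 K
T_out = 29.1 − 15.728 = 13.372 °C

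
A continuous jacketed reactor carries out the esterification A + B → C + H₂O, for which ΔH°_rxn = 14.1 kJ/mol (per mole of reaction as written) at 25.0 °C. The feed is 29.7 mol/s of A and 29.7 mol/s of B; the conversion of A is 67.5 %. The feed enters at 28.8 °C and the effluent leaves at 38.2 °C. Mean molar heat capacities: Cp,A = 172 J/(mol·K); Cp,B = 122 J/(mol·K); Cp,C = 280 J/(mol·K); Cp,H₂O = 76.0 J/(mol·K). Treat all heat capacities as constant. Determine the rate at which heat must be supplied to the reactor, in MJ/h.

Q_in = 1370 MJ/h

Extent of reaction ξ = 0.675 × 29.7 = 20.047 mol/s
Reaction term: ξ·ΔH°_rxn = 20.047 × 14.1 = 282.67 kJ/s
Sensible, feed 28.8→25 °C: -33.181 kJ/s
Outlet flows (mol/s): A 9.6525, B 9.6525, C 20.047, H₂O 20.047
Sensible, products 25→38.2 °C: 131.67 kJ/s
Q = ΔH = 381.16 kJ/s = 381.16 kW
Heat supplied = 1372.2 MJ/h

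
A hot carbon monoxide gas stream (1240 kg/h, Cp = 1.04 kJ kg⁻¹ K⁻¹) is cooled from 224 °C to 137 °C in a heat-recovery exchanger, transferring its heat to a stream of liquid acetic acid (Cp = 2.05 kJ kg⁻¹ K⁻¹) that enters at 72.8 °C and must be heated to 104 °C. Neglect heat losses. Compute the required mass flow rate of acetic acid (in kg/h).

Heat released by hot stream: Q = 1240 × 1.04 × (224 − 137) = 112200 kJ/h
Energy balance on cold side (adiabatic exchanger): Q = ṁ_c·Cp_c·(T_c,out − T_c,in)
ṁ_c = 112200 / [2.05 × (104 − 72.8)] = 1754.1 kg/h

ṁ_c = 1750 kg/h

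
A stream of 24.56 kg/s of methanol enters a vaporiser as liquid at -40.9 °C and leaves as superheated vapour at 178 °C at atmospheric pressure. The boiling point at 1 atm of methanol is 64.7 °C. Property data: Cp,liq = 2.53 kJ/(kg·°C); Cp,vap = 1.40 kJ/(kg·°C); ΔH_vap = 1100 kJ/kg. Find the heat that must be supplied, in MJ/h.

Q = 135000 MJ/h

liquid -40.9→64.7 °C: 267.17 kJ/kg
vaporisation at 64.7 °C: 1100 kJ/kg
vapour 64.7→178 °C: 158.62 kJ/kg
Δh = 267.17 + 1100 + 158.62 = 1525.8 kJ/kg
Q = ṁ·Δh = 24.56 kg/s × 1525.8 kJ/kg = 37473 kJ/s
|Q| = 37473 kW = 134900 MJ/h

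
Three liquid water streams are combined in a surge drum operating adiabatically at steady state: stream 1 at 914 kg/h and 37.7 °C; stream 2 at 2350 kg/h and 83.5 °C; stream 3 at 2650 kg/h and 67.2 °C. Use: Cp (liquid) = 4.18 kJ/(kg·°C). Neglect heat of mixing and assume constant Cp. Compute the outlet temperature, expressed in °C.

T_out = 69.1 °C

No heat crosses the boundary, so H_out = H_in.
T_out = Σ ṁᵢCp,ᵢTᵢ / Σ ṁᵢCp,ᵢ
      = 1.7086e+06 / 24721 = 69.118 °C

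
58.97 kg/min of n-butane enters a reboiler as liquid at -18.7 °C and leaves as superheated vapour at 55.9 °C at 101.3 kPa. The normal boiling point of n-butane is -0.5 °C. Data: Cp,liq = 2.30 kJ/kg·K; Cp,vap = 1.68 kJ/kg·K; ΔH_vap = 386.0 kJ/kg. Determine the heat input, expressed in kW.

liquid -18.7→-0.5 °C: 41.86 kJ/kg
vaporisation at -0.5 °C: 386 kJ/kg
vapour -0.5→55.9 °C: 94.752 kJ/kg
Δh = 41.86 + 386 + 94.752 = 522.61 kJ/kg
Q = ṁ·Δh = 58.97 kg/min × 522.61 kJ/kg = 30818 kJ/min
|Q| = 513.64 kW

Q = 514 kW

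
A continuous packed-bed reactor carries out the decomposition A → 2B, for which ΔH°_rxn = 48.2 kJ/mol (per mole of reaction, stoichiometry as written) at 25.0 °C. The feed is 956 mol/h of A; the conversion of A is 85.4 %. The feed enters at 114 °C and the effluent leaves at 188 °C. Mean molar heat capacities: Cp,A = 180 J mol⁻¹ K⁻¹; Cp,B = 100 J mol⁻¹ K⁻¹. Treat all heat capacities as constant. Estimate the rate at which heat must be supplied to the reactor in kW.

Extent of reaction ξ = 0.854 × 956 = 816.42 mol/h
Reaction term: ξ·ΔH°_rxn = 816.42 × 48.2 = 39352 kJ/h
Sensible, feed 114→25 °C: -15315 kJ/h
Outlet flows (mol/h): A 139.58, B 1632.8
Sensible, products 25→188 °C: 30711 kJ/h
Q = ΔH = 54747 kJ/h = 15.208 kW
Heat supplied = 15.208 kW

Q_in = 15.2 kW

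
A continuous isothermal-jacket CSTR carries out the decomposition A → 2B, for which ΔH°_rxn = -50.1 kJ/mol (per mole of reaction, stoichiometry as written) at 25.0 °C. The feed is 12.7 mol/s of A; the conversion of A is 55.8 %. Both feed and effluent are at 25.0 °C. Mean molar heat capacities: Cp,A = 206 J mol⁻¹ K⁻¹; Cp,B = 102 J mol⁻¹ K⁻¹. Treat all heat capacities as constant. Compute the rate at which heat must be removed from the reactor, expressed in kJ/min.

Q_out = 21300 kJ/min

Extent of reaction ξ = 0.558 × 12.7 = 7.0866 mol/s
Reaction term: ξ·ΔH°_rxn = 7.0866 × -50.1 = -355.04 kJ/s
Q = ΔH = -355.04 kJ/s = -355.04 kW
Heat removed = 21302 kJ/min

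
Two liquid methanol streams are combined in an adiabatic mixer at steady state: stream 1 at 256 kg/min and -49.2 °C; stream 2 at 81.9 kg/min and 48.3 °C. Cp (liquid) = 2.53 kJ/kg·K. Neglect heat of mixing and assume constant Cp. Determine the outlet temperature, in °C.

T_out = -25.6 °C

Adiabatic, steady state ⇒ Σ ṁᵢCp,ᵢ(T_out − Tᵢ) = 0
Σ ṁᵢCp,ᵢTᵢ = 256×2.53×-49.2 + 81.9×2.53×48.3 = -21858
Σ ṁᵢCp,ᵢ = 256×2.53 + 81.9×2.53 = 854.89
T_out = -21858 / 854.89 = -25.568 °C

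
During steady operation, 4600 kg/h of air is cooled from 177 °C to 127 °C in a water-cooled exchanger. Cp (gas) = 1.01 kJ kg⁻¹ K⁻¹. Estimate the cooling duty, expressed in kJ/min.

Q = ṁ·Cp·ΔT = 4600 × 1.01 × (127 − 177) = -232300 kJ/h
Converting: 232300 / 3600 s = 64.528 kW
Cooling duty = 3871.7 kJ/min

Q_c = 3870 kJ/min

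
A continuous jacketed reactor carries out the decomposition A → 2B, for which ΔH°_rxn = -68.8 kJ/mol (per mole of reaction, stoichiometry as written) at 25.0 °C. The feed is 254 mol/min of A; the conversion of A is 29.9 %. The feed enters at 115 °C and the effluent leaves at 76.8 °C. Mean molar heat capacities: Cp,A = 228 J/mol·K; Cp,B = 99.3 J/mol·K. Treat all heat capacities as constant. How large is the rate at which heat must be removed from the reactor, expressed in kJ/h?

Q_out = 453000 kJ/h

Extent of reaction ξ = 0.299 × 254 = 75.946 mol/min
Reaction term: ξ·ΔH°_rxn = 75.946 × -68.8 = -5225.1 kJ/min
Sensible, feed 115→25 °C: -5212.1 kJ/min
Outlet flows (mol/min): A 178.05, B 151.89
Sensible, products 25→76.8 °C: 2884.2 kJ/min
Q = ΔH = -7553 kJ/min = -125.88 kW
Heat removed = 453180 kJ/h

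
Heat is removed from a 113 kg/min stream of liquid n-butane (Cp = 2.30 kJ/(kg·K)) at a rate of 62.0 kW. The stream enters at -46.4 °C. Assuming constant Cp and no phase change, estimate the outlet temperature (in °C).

T_out = -60.7 °C

Q = 62.0 kW = 3720 kJ/min
ΔT = Q/(ṁ·Cp) = 3720/(113×2.30) = 14.313 K
T_out = -46.4 − 14.313 = -60.713 °C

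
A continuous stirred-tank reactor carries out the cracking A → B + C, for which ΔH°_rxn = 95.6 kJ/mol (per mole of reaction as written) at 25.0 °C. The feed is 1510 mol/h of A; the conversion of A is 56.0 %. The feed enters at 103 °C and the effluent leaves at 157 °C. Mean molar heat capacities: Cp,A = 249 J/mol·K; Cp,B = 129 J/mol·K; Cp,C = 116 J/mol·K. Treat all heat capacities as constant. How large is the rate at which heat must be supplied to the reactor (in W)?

Extent of reaction ξ = 0.560 × 1510 = 845.6 mol/h
Reaction term: ξ·ΔH°_rxn = 845.6 × 95.6 = 80839 kJ/h
Sensible, feed 103→25 °C: -29327 kJ/h
Outlet flows (mol/h): A 664.4, B 845.6, C 845.6
Sensible, products 25→157 °C: 49184 kJ/h
Q = ΔH = 100700 kJ/h = 27.971 kW
Heat supplied = 27971 W

Q_in = 28000 W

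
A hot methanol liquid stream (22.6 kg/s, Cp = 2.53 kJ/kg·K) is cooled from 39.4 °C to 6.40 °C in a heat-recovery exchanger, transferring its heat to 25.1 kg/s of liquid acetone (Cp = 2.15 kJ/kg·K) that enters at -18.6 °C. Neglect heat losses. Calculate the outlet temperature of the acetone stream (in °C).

Heat released by hot stream: Q = 22.6 × 2.53 × (39.4 − 6.40) = 1886.9 kJ/s
Energy balance on cold side (adiabatic exchanger): Q = ṁ_c·Cp_c·(T_c,out − T_c,in)
T_c,out = -18.6 + 1886.9/(25.1 × 2.15) = 16.365 °C

T_c,out = 16.4 °C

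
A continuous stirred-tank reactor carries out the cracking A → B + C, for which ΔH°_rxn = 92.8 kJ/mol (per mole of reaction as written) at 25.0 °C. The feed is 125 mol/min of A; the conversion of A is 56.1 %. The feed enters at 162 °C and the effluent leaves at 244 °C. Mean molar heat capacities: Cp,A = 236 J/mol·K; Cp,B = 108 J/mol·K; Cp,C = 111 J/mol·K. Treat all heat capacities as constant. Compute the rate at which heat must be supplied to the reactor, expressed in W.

Extent of reaction ξ = 0.561 × 125 = 70.125 mol/min
Reaction term: ξ·ΔH°_rxn = 70.125 × 92.8 = 6507.6 kJ/min
Sensible, feed 162→25 °C: -4041.5 kJ/min
Outlet flows (mol/min): A 54.875, B 70.125, C 70.125
Sensible, products 25→244 °C: 6199.4 kJ/min
Q = ΔH = 8665.5 kJ/min = 144.43 kW
Heat supplied = 144430 W

Q_in = 144000 W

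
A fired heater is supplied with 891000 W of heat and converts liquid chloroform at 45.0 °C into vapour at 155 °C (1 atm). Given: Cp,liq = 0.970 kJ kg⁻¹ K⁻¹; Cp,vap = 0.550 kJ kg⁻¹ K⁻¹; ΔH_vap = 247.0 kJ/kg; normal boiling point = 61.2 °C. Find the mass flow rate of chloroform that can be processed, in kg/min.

Δh = 0.970×(61.2−45.0) + 247.0 + 0.550×(155−61.2) = 314.3 kJ/kg
Q = 891000 W = 891 kJ/s = 53460 kJ/min
ṁ = Q/Δh = 53460 / 314.3 = 170.09 kg/min

ṁ = 170 kg/min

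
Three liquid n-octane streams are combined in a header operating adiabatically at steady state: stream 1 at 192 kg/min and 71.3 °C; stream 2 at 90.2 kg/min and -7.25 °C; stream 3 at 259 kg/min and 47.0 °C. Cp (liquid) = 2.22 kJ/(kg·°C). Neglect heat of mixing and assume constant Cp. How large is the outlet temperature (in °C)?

T_out = 46.6 °C

Adiabatic, steady state ⇒ Σ ṁᵢCp,ᵢ(T_out − Tᵢ) = 0
Σ ṁᵢCp,ᵢTᵢ = 192×2.22×71.3 + 90.2×2.22×-7.25 + 259×2.22×47.0 = 55963
Σ ṁᵢCp,ᵢ = 192×2.22 + 90.2×2.22 + 259×2.22 = 1201.5
T_out = 55963 / 1201.5 = 46.579 °C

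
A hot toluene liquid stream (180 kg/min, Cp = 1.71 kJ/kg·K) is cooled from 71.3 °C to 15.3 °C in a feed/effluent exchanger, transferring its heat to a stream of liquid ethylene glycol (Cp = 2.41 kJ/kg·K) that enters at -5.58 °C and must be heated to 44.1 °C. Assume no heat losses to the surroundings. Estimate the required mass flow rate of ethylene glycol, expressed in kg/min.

Heat released by hot stream: Q = 180 × 1.71 × (71.3 − 15.3) = 17237 kJ/min
Energy balance on cold side (adiabatic exchanger): Q = ṁ_c·Cp_c·(T_c,out − T_c,in)
ṁ_c = 17237 / [2.41 × (44.1 − -5.58)] = 143.97 kg/min

ṁ_c = 144 kg/min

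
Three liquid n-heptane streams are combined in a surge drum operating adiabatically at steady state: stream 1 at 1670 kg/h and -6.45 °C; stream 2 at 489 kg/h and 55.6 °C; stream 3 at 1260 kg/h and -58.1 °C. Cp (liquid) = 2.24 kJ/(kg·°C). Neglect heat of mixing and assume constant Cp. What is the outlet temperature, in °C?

T_out = -16.6 °C

Adiabatic, steady state ⇒ Σ ṁᵢCp,ᵢ(T_out − Tᵢ) = 0
T_out = Σ ṁᵢCp,ᵢTᵢ / Σ ṁᵢCp,ᵢ
      = -127210 / 7658.6 = -16.61 °C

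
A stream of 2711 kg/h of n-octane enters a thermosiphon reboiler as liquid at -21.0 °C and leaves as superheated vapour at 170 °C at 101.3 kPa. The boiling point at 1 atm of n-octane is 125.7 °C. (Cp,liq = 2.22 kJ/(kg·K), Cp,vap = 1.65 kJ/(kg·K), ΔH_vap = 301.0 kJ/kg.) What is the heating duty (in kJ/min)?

liquid -21.0→125.7 °C: 325.67 kJ/kg
vaporisation at 125.7 °C: 301 kJ/kg
vapour 125.7→170 °C: 73.095 kJ/kg
Δh = 325.67 + 301 + 73.095 = 699.77 kJ/kg
Q = ṁ·Δh = 2711 kg/h × 699.77 kJ/kg = 1.8971e+06 kJ/h
|Q| = 526.96 kW = 31618 kJ/min

Q = 31600 kJ/min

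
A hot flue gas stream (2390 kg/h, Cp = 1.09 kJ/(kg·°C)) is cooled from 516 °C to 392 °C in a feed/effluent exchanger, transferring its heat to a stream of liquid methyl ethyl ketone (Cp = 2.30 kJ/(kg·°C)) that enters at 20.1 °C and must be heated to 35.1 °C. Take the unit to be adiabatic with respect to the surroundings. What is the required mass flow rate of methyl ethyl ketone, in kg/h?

Heat released by hot stream: Q = 2390 × 1.09 × (516 − 392) = 323030 kJ/h
Energy balance on cold side (adiabatic exchanger): Q = ṁ_c·Cp_c·(T_c,out − T_c,in)
ṁ_c = 323030 / [2.30 × (35.1 − 20.1)] = 9363.3 kg/h

ṁ_c = 9360 kg/h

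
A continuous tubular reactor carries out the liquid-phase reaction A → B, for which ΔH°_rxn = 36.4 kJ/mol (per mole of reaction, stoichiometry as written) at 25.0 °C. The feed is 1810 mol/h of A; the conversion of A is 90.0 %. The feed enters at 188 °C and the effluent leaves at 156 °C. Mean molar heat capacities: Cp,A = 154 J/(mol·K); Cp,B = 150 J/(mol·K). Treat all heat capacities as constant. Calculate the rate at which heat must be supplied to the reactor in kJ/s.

Q_in = 13.8 kJ/s

Extent of reaction ξ = 0.900 × 1810 = 1629 mol/h
Reaction term: ξ·ΔH°_rxn = 1629 × 36.4 = 59296 kJ/h
Sensible, feed 188→25 °C: -45435 kJ/h
Outlet flows (mol/h): A 181, B 1629
Sensible, products 25→156 °C: 35661 kJ/h
Q = ΔH = 49522 kJ/h = 13.756 kW
Heat supplied = 13.756 kJ/s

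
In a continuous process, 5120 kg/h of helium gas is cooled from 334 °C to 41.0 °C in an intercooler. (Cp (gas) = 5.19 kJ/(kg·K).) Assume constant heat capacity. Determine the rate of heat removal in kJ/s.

Q_c = 2160 kJ/s

Q = ṁ·Cp·ΔT = 5120 × 5.19 × (41.0 − 334) = -7.7858e+06 kJ/h
Converting: 7.7858e+06 / 3600 s = 2162.7 kW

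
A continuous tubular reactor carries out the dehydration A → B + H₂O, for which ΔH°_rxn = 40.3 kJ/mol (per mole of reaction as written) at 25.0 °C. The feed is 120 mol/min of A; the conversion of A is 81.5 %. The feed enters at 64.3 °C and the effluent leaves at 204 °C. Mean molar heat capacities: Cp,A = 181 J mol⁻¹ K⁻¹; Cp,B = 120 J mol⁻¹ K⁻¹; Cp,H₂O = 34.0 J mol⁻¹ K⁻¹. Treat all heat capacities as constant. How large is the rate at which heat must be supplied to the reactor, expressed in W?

Q_in = 108000 W

Extent of reaction ξ = 0.815 × 120 = 97.8 mol/min
Reaction term: ξ·ΔH°_rxn = 97.8 × 40.3 = 3941.3 kJ/min
Sensible, feed 64.3→25 °C: -853.6 kJ/min
Outlet flows (mol/min): A 22.2, B 97.8, H₂O 97.8
Sensible, products 25→204 °C: 3415.2 kJ/min
Q = ΔH = 6503 kJ/min = 108.38 kW
Heat supplied = 108380 W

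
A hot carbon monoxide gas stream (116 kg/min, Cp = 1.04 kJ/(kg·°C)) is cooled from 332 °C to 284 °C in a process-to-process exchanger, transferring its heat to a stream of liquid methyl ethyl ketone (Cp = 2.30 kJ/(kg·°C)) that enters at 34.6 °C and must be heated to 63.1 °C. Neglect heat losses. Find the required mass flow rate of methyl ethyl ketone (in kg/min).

ṁ_c = 88.3 kg/min

Heat released by hot stream: Q = 116 × 1.04 × (332 − 284) = 5790.7 kJ/min
Energy balance on cold side (adiabatic exchanger): Q = ṁ_c·Cp_c·(T_c,out − T_c,in)
ṁ_c = 5790.7 / [2.30 × (63.1 − 34.6)] = 88.341 kg/min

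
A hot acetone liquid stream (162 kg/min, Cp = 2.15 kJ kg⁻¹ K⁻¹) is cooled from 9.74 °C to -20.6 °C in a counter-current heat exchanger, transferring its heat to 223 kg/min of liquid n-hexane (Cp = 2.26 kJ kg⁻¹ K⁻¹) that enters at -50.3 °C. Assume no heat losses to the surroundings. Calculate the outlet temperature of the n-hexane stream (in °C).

T_c,out = -29.3 °C

Heat released by hot stream: Q = 162 × 2.15 × (9.74 − -20.6) = 10567 kJ/min
Energy balance on cold side (adiabatic exchanger): Q = ṁ_c·Cp_c·(T_c,out − T_c,in)
T_c,out = -50.3 + 10567/(223 × 2.26) = -29.332 °C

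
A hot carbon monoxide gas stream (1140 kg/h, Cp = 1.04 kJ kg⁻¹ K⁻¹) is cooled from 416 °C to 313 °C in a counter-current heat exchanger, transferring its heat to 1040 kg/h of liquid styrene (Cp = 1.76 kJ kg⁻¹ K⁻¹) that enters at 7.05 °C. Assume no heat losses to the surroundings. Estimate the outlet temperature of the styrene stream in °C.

Heat released by hot stream: Q = 1140 × 1.04 × (416 − 313) = 122120 kJ/h
Energy balance on cold side (adiabatic exchanger): Q = ṁ_c·Cp_c·(T_c,out − T_c,in)
T_c,out = 7.05 + 122120/(1040 × 1.76) = 73.766 °C

T_c,out = 73.8 °C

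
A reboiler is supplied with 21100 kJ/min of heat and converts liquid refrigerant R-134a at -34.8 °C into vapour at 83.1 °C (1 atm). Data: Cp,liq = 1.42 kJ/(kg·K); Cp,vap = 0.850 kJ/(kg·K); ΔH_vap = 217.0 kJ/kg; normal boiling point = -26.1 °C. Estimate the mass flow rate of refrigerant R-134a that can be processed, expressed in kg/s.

ṁ = 1.09 kg/s

Δh = 1.42×(-26.1−-34.8) + 217.0 + 0.850×(83.1−-26.1) = 322.17 kJ/kg
Q = 21100 kJ/min = 351.67 kJ/s = 351.67 kJ/s
ṁ = Q/Δh = 351.67 / 322.17 = 1.0915 kg/s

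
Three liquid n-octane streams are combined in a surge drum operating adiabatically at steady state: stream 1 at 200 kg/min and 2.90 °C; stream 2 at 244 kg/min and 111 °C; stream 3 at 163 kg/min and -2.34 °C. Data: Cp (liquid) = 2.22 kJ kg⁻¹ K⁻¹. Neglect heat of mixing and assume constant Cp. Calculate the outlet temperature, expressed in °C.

Energy balance with Q = 0: Σ ṁᵢCp,ᵢ(T_out − Tᵢ) = 0
Σ ṁᵢCp,ᵢTᵢ = 200×2.22×2.90 + 244×2.22×111 + 163×2.22×-2.34 = 60567
Σ ṁᵢCp,ᵢ = 200×2.22 + 244×2.22 + 163×2.22 = 1347.5
T_out = 60567 / 1347.5 = 44.947 °C

T_out = 44.9 °C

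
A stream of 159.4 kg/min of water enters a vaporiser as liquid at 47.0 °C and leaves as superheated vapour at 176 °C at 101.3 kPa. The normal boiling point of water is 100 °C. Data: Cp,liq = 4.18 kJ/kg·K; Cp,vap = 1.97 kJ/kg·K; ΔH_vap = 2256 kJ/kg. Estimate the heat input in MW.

liquid 47.0→100 °C: 221.54 kJ/kg
vaporisation at 100 °C: 2256 kJ/kg
vapour 100→176 °C: 149.72 kJ/kg
Δh = 221.54 + 2256 + 149.72 = 2627.3 kJ/kg
Q = ṁ·Δh = 159.4 kg/min × 2627.3 kJ/kg = 418790 kJ/min
|Q| = 6979.8 kW = 6.9798 MW

Q = 6.98 MW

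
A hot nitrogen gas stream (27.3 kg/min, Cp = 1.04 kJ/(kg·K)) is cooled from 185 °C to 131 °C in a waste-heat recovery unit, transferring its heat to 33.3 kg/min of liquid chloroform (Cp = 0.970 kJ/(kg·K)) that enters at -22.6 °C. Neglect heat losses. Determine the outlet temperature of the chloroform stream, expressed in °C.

Heat released by hot stream: Q = 27.3 × 1.04 × (185 − 131) = 1533.2 kJ/min
Energy balance on cold side (adiabatic exchanger): Q = ṁ_c·Cp_c·(T_c,out − T_c,in)
T_c,out = -22.6 + 1533.2/(33.3 × 0.970) = 24.865 °C

T_c,out = 24.9 °C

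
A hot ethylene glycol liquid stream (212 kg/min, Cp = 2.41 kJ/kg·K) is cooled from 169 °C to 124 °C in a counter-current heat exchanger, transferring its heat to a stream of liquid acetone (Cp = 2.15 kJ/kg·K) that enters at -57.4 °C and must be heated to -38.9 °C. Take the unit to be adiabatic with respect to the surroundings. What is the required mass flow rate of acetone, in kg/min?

Heat released by hot stream: Q = 212 × 2.41 × (169 − 124) = 22991 kJ/min
Energy balance on cold side (adiabatic exchanger): Q = ṁ_c·Cp_c·(T_c,out − T_c,in)
ṁ_c = 22991 / [2.15 × (-38.9 − -57.4)] = 578.04 kg/min

ṁ_c = 578 kg/min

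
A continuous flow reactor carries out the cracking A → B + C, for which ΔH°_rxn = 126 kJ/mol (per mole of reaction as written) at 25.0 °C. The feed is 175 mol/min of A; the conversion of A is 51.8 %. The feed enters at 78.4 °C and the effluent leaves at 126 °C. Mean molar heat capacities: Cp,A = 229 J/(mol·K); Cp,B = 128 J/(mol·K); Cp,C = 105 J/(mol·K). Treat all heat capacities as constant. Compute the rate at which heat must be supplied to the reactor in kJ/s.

Extent of reaction ξ = 0.518 × 175 = 90.65 mol/min
Reaction term: ξ·ΔH°_rxn = 90.65 × 126 = 11422 kJ/min
Sensible, feed 78.4→25 °C: -2140 kJ/min
Outlet flows (mol/min): A 84.35, B 90.65, C 90.65
Sensible, products 25→126 °C: 4084.2 kJ/min
Q = ΔH = 13366 kJ/min = 222.77 kW
Heat supplied = 222.77 kJ/s

Q_in = 223 kJ/s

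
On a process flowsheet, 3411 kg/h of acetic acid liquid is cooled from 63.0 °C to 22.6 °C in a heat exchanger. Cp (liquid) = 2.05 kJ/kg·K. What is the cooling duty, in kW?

Q_c = 78.5 kW

Q = ṁ·Cp·ΔT = 3411 × 2.05 × (22.6 − 63.0) = -282500 kJ/h
Converting: 282500 / 3600 s = 78.472 kW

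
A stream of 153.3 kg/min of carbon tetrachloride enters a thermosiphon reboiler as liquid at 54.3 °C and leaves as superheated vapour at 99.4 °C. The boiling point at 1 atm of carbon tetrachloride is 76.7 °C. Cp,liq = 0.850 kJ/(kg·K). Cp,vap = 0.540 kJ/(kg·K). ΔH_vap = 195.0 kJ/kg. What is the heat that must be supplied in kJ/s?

Q = 578 kJ/s

liquid 54.3→76.7 °C: 19.04 kJ/kg
vaporisation at 76.7 °C: 195 kJ/kg
vapour 76.7→99.4 °C: 12.258 kJ/kg
Δh = 19.04 + 195 + 12.258 = 226.3 kJ/kg
Q = ṁ·Δh = 153.3 kg/min × 226.3 kJ/kg = 34691 kJ/min
|Q| = 578.19 kW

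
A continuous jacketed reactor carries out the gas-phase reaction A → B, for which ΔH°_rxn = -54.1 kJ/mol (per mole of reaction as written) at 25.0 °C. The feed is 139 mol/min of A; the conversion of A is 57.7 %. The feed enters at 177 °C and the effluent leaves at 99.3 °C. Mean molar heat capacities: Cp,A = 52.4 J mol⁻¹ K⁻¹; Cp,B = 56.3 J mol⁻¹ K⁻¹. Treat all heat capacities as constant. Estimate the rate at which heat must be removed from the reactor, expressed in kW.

Q_out = 81.4 kW

Extent of reaction ξ = 0.577 × 139 = 80.203 mol/min
Reaction term: ξ·ΔH°_rxn = 80.203 × -54.1 = -4339 kJ/min
Sensible, feed 177→25 °C: -1107.1 kJ/min
Outlet flows (mol/min): A 58.797, B 80.203
Sensible, products 25→99.3 °C: 564.41 kJ/min
Q = ΔH = -4881.7 kJ/min = -81.361 kW
Heat removed = 81.361 kW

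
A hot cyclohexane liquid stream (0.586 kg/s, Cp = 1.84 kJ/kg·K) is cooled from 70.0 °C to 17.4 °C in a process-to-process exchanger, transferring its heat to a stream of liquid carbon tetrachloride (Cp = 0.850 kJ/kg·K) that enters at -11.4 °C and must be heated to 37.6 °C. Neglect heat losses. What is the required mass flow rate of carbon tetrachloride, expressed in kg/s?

Heat released by hot stream: Q = 0.586 × 1.84 × (70.0 − 17.4) = 56.715 kJ/s
Energy balance on cold side (adiabatic exchanger): Q = ṁ_c·Cp_c·(T_c,out − T_c,in)
ṁ_c = 56.715 / [0.850 × (37.6 − -11.4)] = 1.3617 kg/s

ṁ_c = 1.36 kg/s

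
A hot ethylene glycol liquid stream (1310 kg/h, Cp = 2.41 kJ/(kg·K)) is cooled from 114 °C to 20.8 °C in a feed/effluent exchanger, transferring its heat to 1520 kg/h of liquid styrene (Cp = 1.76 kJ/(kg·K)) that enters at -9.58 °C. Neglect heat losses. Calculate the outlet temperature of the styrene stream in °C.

T_c,out = 100 °C

Heat released by hot stream: Q = 1310 × 2.41 × (114 − 20.8) = 294240 kJ/h
Energy balance on cold side (adiabatic exchanger): Q = ṁ_c·Cp_c·(T_c,out − T_c,in)
T_c,out = -9.58 + 294240/(1520 × 1.76) = 100.41 °C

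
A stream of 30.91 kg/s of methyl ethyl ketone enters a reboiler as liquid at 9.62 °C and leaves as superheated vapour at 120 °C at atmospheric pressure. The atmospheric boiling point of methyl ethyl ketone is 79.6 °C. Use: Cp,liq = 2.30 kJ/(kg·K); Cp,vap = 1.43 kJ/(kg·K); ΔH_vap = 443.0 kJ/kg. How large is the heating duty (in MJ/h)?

Q = 73600 MJ/h

liquid 9.62→79.6 °C: 160.95 kJ/kg
vaporisation at 79.6 °C: 443 kJ/kg
vapour 79.6→120 °C: 57.772 kJ/kg
Δh = 160.95 + 443 + 57.772 = 661.73 kJ/kg
Q = ṁ·Δh = 30.91 kg/s × 661.73 kJ/kg = 20454 kJ/s
|Q| = 20454 kW = 73634 MJ/h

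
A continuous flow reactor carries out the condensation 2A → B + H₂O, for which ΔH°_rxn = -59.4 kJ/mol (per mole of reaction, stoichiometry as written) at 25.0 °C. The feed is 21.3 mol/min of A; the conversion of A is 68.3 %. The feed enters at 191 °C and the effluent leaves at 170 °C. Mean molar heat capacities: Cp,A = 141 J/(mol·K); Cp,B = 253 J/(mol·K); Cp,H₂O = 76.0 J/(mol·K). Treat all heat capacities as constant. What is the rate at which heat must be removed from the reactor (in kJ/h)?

Q_out = 26700 kJ/h

Extent of reaction ξ = 0.683 × 21.3 / 2 = 7.274 mol/min
Reaction term: ξ·ΔH°_rxn = 7.274 × -59.4 = -432.07 kJ/min
Sensible, feed 191→25 °C: -498.55 kJ/min
Outlet flows (mol/min): A 6.7521, B 7.274, H₂O 7.274
Sensible, products 25→170 °C: 485.05 kJ/min
Q = ΔH = -445.57 kJ/min = -7.4262 kW
Heat removed = 26734 kJ/h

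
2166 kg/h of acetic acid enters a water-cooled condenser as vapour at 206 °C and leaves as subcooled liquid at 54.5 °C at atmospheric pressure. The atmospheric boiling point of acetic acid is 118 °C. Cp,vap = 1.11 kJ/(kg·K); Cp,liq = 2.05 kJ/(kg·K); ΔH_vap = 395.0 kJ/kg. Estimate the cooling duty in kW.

Q_c = 375 kW

vapour 206→118 °C: -97.68 kJ/kg
condensation at 118 °C: -395 kJ/kg
liquid 118→54.5 °C: -130.17 kJ/kg
Δh = -97.68 + -395 + -130.17 = -622.86 kJ/kg
Q = ṁ·Δh = 2166 kg/h × -622.86 kJ/kg = -1.3491e+06 kJ/h
|Q| = 374.75 kW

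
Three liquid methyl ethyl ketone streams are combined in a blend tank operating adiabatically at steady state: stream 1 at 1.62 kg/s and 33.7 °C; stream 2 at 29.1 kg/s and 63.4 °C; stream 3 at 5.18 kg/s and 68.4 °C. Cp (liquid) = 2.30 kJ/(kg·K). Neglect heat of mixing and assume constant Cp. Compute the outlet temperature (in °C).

Energy balance with Q = 0: Σ ṁᵢCp,ᵢ(T_out − Tᵢ) = 0
Σ ṁᵢCp,ᵢTᵢ = 1.62×2.30×33.7 + 29.1×2.30×63.4 + 5.18×2.30×68.4 = 5183.8
Σ ṁᵢCp,ᵢ = 1.62×2.30 + 29.1×2.30 + 5.18×2.30 = 82.57
T_out = 5183.8 / 82.57 = 62.781 °C

T_out = 62.8 °C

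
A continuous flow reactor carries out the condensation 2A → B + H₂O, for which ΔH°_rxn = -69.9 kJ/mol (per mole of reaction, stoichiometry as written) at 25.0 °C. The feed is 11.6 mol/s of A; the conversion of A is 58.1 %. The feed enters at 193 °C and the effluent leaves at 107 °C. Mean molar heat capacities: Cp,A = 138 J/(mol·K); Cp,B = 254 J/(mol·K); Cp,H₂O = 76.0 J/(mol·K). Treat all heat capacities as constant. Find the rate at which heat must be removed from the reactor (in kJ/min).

Extent of reaction ξ = 0.581 × 11.6 / 2 = 3.3698 mol/s
Reaction term: ξ·ΔH°_rxn = 3.3698 × -69.9 = -235.55 kJ/s
Sensible, feed 193→25 °C: -268.93 kJ/s
Outlet flows (mol/s): A 4.8604, B 3.3698, H₂O 3.3698
Sensible, products 25→107 °C: 146.19 kJ/s
Q = ΔH = -358.3 kJ/s = -358.3 kW
Heat removed = 21498 kJ/min

Q_out = 21500 kJ/min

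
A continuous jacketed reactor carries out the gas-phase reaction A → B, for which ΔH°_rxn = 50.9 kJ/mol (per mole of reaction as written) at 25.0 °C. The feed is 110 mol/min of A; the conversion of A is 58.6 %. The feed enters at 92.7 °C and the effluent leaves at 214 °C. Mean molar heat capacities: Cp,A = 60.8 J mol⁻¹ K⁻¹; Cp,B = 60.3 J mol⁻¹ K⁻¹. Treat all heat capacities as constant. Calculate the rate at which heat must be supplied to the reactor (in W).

Q_in = 68100 W

Extent of reaction ξ = 0.586 × 110 = 64.46 mol/min
Reaction term: ξ·ΔH°_rxn = 64.46 × 50.9 = 3281 kJ/min
Sensible, feed 92.7→25 °C: -452.78 kJ/min
Outlet flows (mol/min): A 45.54, B 64.46
Sensible, products 25→214 °C: 1257.9 kJ/min
Q = ΔH = 4086.2 kJ/min = 68.103 kW
Heat supplied = 68103 W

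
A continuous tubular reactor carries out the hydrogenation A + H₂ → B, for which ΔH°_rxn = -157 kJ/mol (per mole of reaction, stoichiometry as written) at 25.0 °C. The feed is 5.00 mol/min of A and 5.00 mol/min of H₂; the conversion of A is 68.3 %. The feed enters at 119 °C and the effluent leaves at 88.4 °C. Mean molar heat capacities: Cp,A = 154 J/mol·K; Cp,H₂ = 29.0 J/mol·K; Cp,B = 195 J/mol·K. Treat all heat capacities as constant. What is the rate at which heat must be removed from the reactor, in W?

Extent of reaction ξ = 0.683 × 5.00 = 3.415 mol/min
Reaction term: ξ·ΔH°_rxn = 3.415 × -157 = -536.15 kJ/min
Sensible, feed 119→25 °C: -86.01 kJ/min
Outlet flows (mol/min): A 1.585, H₂ 1.585, B 3.415
Sensible, products 25→88.4 °C: 60.609 kJ/min
Q = ΔH = -561.56 kJ/min = -9.3593 kW
Heat removed = 9359.3 W

Q_out = 9360 W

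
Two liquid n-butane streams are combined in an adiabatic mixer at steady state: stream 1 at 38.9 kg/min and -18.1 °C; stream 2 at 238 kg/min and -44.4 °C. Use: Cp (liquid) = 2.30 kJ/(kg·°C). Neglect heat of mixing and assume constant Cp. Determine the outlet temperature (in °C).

T_out = -40.7 °C

No heat crosses the boundary, so H_out = H_in.
Σ ṁᵢCp,ᵢTᵢ = 38.9×2.30×-18.1 + 238×2.30×-44.4 = -25924
Σ ṁᵢCp,ᵢ = 38.9×2.30 + 238×2.30 = 636.87
T_out = -25924 / 636.87 = -40.705 °C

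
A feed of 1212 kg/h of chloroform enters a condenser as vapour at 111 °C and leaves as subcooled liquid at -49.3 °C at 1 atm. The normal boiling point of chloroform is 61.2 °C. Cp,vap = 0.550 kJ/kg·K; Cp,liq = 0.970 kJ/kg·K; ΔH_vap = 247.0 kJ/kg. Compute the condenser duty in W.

vapour 111→61.2 °C: -27.39 kJ/kg
condensation at 61.2 °C: -247 kJ/kg
liquid 61.2→-49.3 °C: -107.19 kJ/kg
Δh = -27.39 + -247 + -107.19 = -381.57 kJ/kg
Q = ṁ·Δh = 1212 kg/h × -381.57 kJ/kg = -462470 kJ/h
|Q| = 128.46 kW = 128460 W

Q_c = 128000 W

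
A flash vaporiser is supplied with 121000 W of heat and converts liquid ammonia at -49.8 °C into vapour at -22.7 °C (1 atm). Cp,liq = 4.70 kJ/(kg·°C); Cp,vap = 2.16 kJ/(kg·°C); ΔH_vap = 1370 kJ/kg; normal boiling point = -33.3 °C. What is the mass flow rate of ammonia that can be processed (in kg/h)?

Δh = 4.70×(-33.3−-49.8) + 1370 + 2.16×(-22.7−-33.3) = 1470.4 kJ/kg
Q = 121000 W = 121 kJ/s = 435600 kJ/h
ṁ = Q/Δh = 435600 / 1470.4 = 296.24 kg/h

ṁ = 296 kg/h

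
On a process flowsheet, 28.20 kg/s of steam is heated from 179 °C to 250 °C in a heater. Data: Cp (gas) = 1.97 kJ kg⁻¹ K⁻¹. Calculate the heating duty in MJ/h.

Q = ṁ·Cp·ΔT = 28.20 × 1.97 × (250 − 179) = 3944.3 kJ/s
Heating duty = 14200 MJ/h

Q = 14200 MJ/h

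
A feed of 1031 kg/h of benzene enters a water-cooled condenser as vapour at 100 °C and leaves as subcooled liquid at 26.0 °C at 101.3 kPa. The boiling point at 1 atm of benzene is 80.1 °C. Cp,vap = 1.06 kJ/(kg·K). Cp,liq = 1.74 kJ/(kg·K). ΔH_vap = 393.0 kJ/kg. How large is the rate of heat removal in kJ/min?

vapour 100→80.1 °C: -21.094 kJ/kg
condensation at 80.1 °C: -393 kJ/kg
liquid 80.1→26.0 °C: -94.134 kJ/kg
Δh = -21.094 + -393 + -94.134 = -508.23 kJ/kg
Q = ṁ·Δh = 1031 kg/h × -508.23 kJ/kg = -523980 kJ/h
|Q| = 145.55 kW = 8733.1 kJ/min

Q_c = 8730 kJ/min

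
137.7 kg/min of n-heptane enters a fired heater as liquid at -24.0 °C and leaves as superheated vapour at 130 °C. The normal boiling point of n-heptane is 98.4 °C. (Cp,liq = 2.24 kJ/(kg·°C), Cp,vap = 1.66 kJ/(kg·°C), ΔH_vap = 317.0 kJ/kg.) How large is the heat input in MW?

Q = 1.48 MW

liquid -24.0→98.4 °C: 274.18 kJ/kg
vaporisation at 98.4 °C: 317 kJ/kg
vapour 98.4→130 °C: 52.456 kJ/kg
Δh = 274.18 + 317 + 52.456 = 643.63 kJ/kg
Q = ṁ·Δh = 137.7 kg/min × 643.63 kJ/kg = 88628 kJ/min
|Q| = 1477.1 kW = 1.4771 MW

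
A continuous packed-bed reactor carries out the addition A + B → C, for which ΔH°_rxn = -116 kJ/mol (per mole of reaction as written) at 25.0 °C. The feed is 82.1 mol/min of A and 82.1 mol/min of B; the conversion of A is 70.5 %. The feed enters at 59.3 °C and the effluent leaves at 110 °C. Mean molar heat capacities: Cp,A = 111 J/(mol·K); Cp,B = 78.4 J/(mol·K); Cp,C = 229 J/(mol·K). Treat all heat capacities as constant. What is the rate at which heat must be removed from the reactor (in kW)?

Q_out = 95.5 kW

Extent of reaction ξ = 0.705 × 82.1 = 57.88 mol/min
Reaction term: ξ·ΔH°_rxn = 57.88 × -116 = -6714.1 kJ/min
Sensible, feed 59.3→25 °C: -533.36 kJ/min
Outlet flows (mol/min): A 24.22, B 24.22, C 57.88
Sensible, products 25→110 °C: 1516.6 kJ/min
Q = ΔH = -5730.9 kJ/min = -95.516 kW
Heat removed = 95.516 kW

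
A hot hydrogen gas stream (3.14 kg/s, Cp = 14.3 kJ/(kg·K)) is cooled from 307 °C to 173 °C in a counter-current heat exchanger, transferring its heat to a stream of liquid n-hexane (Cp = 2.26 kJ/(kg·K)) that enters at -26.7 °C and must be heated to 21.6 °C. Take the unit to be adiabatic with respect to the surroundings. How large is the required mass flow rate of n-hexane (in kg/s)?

Heat released by hot stream: Q = 3.14 × 14.3 × (307 − 173) = 6016.9 kJ/s
Energy balance on cold side (adiabatic exchanger): Q = ṁ_c·Cp_c·(T_c,out − T_c,in)
ṁ_c = 6016.9 / [2.26 × (21.6 − -26.7)] = 55.121 kg/s

ṁ_c = 55.1 kg/s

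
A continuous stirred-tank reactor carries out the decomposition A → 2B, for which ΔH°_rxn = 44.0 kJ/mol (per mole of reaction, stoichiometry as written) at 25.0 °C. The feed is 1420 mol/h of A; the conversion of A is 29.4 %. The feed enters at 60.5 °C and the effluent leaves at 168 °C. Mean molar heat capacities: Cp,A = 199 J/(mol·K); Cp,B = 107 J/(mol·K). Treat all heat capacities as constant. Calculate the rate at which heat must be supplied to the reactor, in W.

Extent of reaction ξ = 0.294 × 1420 = 417.48 mol/h
Reaction term: ξ·ΔH°_rxn = 417.48 × 44.0 = 18369 kJ/h
Sensible, feed 60.5→25 °C: -10032 kJ/h
Outlet flows (mol/h): A 1002.5, B 834.96
Sensible, products 25→168 °C: 41304 kJ/h
Q = ΔH = 49642 kJ/h = 13.789 kW
Heat supplied = 13789 W

Q_in = 13800 W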